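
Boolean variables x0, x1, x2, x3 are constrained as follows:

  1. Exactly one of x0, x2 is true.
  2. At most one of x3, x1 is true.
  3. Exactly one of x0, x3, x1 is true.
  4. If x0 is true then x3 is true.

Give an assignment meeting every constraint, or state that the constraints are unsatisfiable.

x0 = False, x1 = False, x2 = True, x3 = True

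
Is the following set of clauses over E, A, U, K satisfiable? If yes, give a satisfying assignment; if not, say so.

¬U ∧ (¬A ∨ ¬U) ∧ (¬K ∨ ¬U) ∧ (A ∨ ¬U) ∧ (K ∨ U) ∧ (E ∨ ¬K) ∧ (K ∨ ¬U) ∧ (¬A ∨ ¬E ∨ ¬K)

E: True, A: False, U: False, K: True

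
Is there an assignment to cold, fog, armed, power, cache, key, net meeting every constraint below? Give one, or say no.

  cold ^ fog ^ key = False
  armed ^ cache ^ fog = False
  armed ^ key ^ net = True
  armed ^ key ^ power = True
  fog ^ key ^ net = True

cold: False, fog: True, armed: True, power: True, cache: False, key: True, net: True

cold ^ fog ^ key = F ^ T ^ T = False ✓
armed ^ cache ^ fog = T ^ F ^ T = False ✓
armed ^ key ^ net = T ^ T ^ T = True ✓
armed ^ key ^ power = T ^ T ^ T = True ✓
fog ^ key ^ net = T ^ T ^ T = True ✓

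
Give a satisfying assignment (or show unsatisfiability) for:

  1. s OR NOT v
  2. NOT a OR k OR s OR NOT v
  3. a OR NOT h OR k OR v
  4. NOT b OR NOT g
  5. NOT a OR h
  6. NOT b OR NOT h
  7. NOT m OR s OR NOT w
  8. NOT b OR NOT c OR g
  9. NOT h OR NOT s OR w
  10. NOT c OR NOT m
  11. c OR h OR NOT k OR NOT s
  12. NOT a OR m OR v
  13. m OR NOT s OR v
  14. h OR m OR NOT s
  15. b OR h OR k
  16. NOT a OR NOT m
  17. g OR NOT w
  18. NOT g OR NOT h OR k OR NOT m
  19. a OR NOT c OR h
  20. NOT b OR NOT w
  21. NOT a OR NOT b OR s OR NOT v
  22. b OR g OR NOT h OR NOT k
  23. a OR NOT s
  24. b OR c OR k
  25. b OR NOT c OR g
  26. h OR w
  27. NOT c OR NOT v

c: True, b: False, v: False, w: True, s: False, k: True, a: False, g: True, h: True, m: False

Set c = True.
  then (NOT c OR NOT m) forces m = False.
  then (NOT c OR NOT v) forces v = False.
  then (NOT a OR m OR v) forces a = False.
  then (m OR NOT s OR v) forces s = False.
  then (a OR NOT c OR h) forces h = True.
  then (a OR NOT h OR k OR v) forces k = True.
  then (NOT b OR NOT h) forces b = False.
  then (b OR g OR NOT h OR NOT k) forces g = True.
Set w = True.
All clauses satisfied.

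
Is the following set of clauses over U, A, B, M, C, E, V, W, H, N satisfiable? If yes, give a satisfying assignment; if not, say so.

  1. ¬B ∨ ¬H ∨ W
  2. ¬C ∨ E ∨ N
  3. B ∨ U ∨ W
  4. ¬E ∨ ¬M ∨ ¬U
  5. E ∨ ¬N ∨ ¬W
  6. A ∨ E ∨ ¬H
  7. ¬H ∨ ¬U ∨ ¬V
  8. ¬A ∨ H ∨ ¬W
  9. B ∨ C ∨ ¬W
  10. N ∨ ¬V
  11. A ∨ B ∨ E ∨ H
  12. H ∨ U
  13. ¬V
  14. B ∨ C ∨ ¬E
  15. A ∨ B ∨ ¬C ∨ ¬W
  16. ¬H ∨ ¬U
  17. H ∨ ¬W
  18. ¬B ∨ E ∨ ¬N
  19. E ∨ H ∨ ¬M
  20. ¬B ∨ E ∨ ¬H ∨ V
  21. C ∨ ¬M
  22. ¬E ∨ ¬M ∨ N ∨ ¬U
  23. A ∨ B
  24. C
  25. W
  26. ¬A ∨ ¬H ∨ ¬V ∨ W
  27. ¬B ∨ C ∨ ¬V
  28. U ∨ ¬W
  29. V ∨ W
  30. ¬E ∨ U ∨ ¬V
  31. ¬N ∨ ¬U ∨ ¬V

Case W = True:
  (¬V) forces V = False.
  (H ∨ ¬W) forces H = True.
  (¬H ∨ ¬U) forces U = False.
  Clause (U ∨ ¬W) is falsified — contradiction.
Case W = False:
  Clause (W) is falsified — contradiction.
Both cases fail, so the formula is unsatisfiable.

Unsatisfiable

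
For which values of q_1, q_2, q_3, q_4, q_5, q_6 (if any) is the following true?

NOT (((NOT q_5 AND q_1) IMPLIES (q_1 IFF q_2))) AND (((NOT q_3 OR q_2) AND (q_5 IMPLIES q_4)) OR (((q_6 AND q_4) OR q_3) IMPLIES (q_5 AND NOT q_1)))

q_1 = True; q_2 = False; q_3 = False; q_4 = True; q_5 = False; q_6 = True

  NOT (((NOT q_5 AND q_1) IMPLIES (q_1 IFF q_2))) = True
    (NOT q_5 AND q_1) IMPLIES (q_1 IFF q_2) = False
      NOT q_5 AND q_1 = True
        NOT q_5 = True
      q_1 IFF q_2 = False
  ((NOT q_3 OR q_2) AND (q_5 IMPLIES q_4)) OR (((q_6 AND q_4) OR q_3) IMPLIES (q_5 AND NOT q_1)) = True
    (NOT q_3 OR q_2) AND (q_5 IMPLIES q_4) = True
      NOT q_3 OR q_2 = True
        NOT q_3 = True
      q_5 IMPLIES q_4 = True
    ((q_6 AND q_4) OR q_3) IMPLIES (q_5 AND NOT q_1) = False
      (q_6 AND q_4) OR q_3 = True
        q_6 AND q_4 = True
      q_5 AND NOT q_1 = False
        NOT q_1 = False
Both conjuncts True, so the formula holds.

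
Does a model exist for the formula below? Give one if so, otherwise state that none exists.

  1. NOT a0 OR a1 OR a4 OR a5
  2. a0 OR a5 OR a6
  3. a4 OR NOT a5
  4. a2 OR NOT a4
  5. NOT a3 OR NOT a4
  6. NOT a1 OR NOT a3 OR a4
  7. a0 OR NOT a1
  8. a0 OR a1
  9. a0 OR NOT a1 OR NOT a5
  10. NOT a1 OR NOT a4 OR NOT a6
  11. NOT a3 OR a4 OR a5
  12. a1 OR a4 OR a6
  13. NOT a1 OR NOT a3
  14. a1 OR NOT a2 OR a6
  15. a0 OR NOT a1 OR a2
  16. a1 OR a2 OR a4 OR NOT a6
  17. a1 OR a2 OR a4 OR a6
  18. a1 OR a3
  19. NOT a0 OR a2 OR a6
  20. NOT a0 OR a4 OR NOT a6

a0=T, a1=T, a2=T, a3=F, a4=T, a5=T, a6=F

Try a0 = False:
  (a0 OR NOT a1) forces a1 = False.
  clause (a0 OR a1) is falsified — backtrack.
So a0 = True.
Set a1 = True.
  then (NOT a1 OR NOT a3) forces a3 = False.
Set a2 = True.
Set a4 = True.
  then (NOT a1 OR NOT a4 OR NOT a6) forces a6 = False.
Set a5 = True.
All clauses satisfied.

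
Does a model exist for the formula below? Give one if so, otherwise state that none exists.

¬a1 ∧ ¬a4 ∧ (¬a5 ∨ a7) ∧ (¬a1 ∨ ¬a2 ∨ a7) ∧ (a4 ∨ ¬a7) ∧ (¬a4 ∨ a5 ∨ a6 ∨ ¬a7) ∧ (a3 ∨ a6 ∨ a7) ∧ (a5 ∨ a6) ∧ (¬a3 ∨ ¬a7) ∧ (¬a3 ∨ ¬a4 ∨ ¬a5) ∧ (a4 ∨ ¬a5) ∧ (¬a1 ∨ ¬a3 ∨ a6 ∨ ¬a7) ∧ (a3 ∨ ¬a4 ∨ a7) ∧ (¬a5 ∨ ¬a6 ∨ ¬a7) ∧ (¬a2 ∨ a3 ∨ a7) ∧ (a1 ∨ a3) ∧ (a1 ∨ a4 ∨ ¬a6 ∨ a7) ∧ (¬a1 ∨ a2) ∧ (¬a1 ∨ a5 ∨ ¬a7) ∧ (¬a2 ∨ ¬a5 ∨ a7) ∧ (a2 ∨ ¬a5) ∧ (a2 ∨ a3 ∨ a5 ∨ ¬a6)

Case a1 = True:
  Clause (¬a1) is falsified — contradiction.
Case a1 = False:
  (¬a4) forces a4 = False.
  (a4 ∨ ¬a7) forces a7 = False.
  (¬a5 ∨ a7) forces a5 = False.
  (a5 ∨ a6) forces a6 = True.
  Clause (a1 ∨ a4 ∨ ¬a6 ∨ a7) is falsified — contradiction.
Both cases fail, so the formula is unsatisfiable.

The formula is unsatisfiable.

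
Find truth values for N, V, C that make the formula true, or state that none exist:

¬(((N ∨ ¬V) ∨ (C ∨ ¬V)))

N = False; V = True; C = False

  ¬(((N ∨ ¬V) ∨ (C ∨ ¬V))) = True
    (N ∨ ¬V) ∨ (C ∨ ¬V) = False
      N ∨ ¬V = False
        ¬V = False
      C ∨ ¬V = False
        ¬V = False
The formula evaluates to True.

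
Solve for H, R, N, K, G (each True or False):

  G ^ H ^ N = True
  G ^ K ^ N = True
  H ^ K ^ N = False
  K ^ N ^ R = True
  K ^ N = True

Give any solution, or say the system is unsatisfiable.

H: True; R: False; N: False; K: True; G: False

G ^ H ^ N = F ^ T ^ F = True ✓
G ^ K ^ N = F ^ T ^ F = True ✓
H ^ K ^ N = T ^ T ^ F = False ✓
K ^ N ^ R = T ^ F ^ F = True ✓
K ^ N = T ^ F = True ✓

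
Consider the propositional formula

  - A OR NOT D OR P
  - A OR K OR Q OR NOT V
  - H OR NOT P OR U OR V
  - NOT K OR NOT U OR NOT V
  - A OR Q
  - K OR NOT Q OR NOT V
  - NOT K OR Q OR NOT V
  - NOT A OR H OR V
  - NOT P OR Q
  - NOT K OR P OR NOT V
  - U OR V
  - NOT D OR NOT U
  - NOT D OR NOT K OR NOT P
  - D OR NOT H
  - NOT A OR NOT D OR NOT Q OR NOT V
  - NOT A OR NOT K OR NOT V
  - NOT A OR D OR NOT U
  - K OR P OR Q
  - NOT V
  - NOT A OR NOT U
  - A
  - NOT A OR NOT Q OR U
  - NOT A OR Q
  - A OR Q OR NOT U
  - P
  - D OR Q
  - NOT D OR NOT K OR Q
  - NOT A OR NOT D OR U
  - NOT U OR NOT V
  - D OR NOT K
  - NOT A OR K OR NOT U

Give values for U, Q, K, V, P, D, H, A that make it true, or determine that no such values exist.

The formula is unsatisfiable.

Case A = True:
  (NOT V) forces V = False.
  (NOT A OR H OR V) forces H = True.
  (U OR V) forces U = True.
  Clause (NOT A OR NOT U) is falsified — contradiction.
Case A = False:
  Clause (A) is falsified — contradiction.
Both cases fail, so the formula is unsatisfiable.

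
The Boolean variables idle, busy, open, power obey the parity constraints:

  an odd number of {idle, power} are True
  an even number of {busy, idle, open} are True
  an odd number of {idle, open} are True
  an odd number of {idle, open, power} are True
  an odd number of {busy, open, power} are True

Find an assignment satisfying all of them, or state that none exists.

idle = True; busy = True; open = False; power = False

{idle, power}: 1 true → odd ✓
{busy, idle, open}: 2 true → even ✓
{idle, open}: 1 true → odd ✓
{idle, open, power}: 1 true → odd ✓
{busy, open, power}: 1 true → odd ✓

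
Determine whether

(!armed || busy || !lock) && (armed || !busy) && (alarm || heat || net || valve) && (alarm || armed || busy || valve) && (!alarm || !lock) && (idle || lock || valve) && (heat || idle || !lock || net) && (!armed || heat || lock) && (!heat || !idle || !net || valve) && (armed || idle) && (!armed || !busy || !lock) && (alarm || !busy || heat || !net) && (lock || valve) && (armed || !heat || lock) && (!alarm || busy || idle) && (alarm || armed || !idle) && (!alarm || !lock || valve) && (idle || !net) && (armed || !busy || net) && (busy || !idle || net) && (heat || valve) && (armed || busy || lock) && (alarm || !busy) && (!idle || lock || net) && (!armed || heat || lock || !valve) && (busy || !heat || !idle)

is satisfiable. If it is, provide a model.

heat: True, armed: True, alarm: False, valve: True, busy: False, net: False, lock: False, idle: False

Set heat = True.
Try armed = False:
  (armed || !busy) forces busy = False.
  (armed || idle) forces idle = True.
  clause (busy || !heat || !idle) is falsified — backtrack.
So armed = True.
Set alarm = False.
  then (alarm || !busy) forces busy = False.
  then (busy || !heat || !idle) forces idle = False.
  then (!armed || busy || !lock) forces lock = False.
  then (idle || lock || valve) forces valve = True.
  then (idle || !net) forces net = False.
All clauses satisfied.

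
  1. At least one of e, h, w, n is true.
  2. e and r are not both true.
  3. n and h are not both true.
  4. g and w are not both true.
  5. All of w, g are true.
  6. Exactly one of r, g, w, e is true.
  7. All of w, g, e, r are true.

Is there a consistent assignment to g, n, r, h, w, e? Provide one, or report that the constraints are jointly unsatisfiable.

Case g = True:
  (4) with g=T forces w = False.
  Constraint (5) is violated (w=F) — contradiction.
Case g = False:
  Constraint (5) is violated (g=F) — contradiction.
Both cases fail — unsatisfiable.

No satisfying assignment exists.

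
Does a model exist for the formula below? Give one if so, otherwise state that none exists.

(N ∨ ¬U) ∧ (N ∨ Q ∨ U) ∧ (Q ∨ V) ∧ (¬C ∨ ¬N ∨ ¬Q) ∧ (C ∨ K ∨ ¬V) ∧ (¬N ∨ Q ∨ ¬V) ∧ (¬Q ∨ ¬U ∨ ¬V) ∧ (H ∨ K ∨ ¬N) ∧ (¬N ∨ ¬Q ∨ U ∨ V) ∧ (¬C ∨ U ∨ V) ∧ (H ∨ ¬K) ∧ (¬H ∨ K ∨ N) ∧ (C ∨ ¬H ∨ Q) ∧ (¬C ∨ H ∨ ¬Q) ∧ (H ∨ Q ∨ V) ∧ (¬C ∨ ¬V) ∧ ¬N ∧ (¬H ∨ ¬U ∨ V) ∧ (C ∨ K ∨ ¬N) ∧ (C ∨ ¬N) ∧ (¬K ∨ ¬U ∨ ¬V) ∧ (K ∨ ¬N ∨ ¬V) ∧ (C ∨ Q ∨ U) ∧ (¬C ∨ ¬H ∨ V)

Unit clause (¬N) forces N = False.
In (N ∨ ¬U) only ¬U is left, so U = False.
In (N ∨ Q ∨ U) only Q is left, so Q = True.
Set C = False.
Set K = False.
  then (C ∨ K ∨ ¬V) forces V = False.
  then (¬H ∨ K ∨ N) forces H = False.
All clauses satisfied.

U = False, Q = True, N = False, C = False, K = False, H = False, V = False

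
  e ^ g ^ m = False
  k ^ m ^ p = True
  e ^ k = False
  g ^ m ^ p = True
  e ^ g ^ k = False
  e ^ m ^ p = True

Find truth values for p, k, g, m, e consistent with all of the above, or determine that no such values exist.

p=T, k=F, g=F, m=F, e=F

e ^ g ^ m = F ^ F ^ F = False ✓
k ^ m ^ p = F ^ F ^ T = True ✓
e ^ k = F ^ F = False ✓
g ^ m ^ p = F ^ F ^ T = True ✓
e ^ g ^ k = F ^ F ^ F = False ✓
e ^ m ^ p = F ^ F ^ T = True ✓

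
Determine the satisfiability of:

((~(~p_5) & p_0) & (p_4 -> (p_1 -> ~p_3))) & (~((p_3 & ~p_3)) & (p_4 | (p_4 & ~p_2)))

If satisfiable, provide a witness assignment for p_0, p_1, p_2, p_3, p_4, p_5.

p_0: True, p_1: False, p_2: False, p_3: True, p_4: True, p_5: True

  (~(~p_5) & p_0) & (p_4 -> (p_1 -> ~p_3)) = True
    ~(~p_5) & p_0 = True
      ~(~p_5) = True
        ~p_5 = False
    p_4 -> (p_1 -> ~p_3) = True
      p_1 -> ~p_3 = True
        ~p_3 = False
  ~((p_3 & ~p_3)) & (p_4 | (p_4 & ~p_2)) = True
    ~((p_3 & ~p_3)) = True
      p_3 & ~p_3 = False
        ~p_3 = False
    p_4 | (p_4 & ~p_2) = True
      p_4 & ~p_2 = True
        ~p_2 = True
Both conjuncts True, so the formula holds.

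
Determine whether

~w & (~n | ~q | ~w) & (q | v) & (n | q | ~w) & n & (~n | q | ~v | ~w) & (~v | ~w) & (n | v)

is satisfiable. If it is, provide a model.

q = True, n = True, w = False, v = False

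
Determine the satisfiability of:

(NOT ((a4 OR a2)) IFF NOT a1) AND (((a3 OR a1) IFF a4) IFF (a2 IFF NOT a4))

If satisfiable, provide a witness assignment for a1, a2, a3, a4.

a1 = True, a2 = False, a3 = True, a4 = True

  NOT ((a4 OR a2)) IFF NOT a1 = True
    NOT ((a4 OR a2)) = False
      a4 OR a2 = True
    NOT a1 = False
  ((a3 OR a1) IFF a4) IFF (a2 IFF NOT a4) = True
    (a3 OR a1) IFF a4 = True
      a3 OR a1 = True
    a2 IFF NOT a4 = True
      NOT a4 = False
Both conjuncts True, so the formula holds.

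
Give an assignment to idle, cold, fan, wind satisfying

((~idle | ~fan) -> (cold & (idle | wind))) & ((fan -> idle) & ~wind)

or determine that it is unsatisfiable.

idle: True, cold: True, fan: True, wind: False

  (~idle | ~fan) -> (cold & (idle | wind)) = True
    ~idle | ~fan = False
      ~idle = False
      ~fan = False
    cold & (idle | wind) = True
      idle | wind = True
  (fan -> idle) & ~wind = True
    fan -> idle = True
    ~wind = True
Both conjuncts True, so the formula holds.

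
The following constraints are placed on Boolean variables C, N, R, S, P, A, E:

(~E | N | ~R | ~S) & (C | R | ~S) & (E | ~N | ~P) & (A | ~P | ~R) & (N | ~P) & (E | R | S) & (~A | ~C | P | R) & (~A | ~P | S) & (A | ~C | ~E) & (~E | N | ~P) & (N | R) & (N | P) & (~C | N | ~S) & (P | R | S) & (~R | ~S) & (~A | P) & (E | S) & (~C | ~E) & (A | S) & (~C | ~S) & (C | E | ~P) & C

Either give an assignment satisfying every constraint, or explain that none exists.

The formula is unsatisfiable.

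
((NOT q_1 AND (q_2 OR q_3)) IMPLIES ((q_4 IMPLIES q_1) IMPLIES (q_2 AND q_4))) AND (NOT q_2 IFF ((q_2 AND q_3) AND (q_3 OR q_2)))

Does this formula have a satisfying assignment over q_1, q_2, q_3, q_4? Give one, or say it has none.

q_1: False, q_2: True, q_3: False, q_4: True

  (NOT q_1 AND (q_2 OR q_3)) IMPLIES ((q_4 IMPLIES q_1) IMPLIES (q_2 AND q_4)) = True
    NOT q_1 AND (q_2 OR q_3) = True
      NOT q_1 = True
      q_2 OR q_3 = True
    (q_4 IMPLIES q_1) IMPLIES (q_2 AND q_4) = True
      q_4 IMPLIES q_1 = False
      q_2 AND q_4 = True
  NOT q_2 IFF ((q_2 AND q_3) AND (q_3 OR q_2)) = True
    NOT q_2 = False
    (q_2 AND q_3) AND (q_3 OR q_2) = False
      q_2 AND q_3 = False
      q_3 OR q_2 = True
Both conjuncts True, so the formula holds.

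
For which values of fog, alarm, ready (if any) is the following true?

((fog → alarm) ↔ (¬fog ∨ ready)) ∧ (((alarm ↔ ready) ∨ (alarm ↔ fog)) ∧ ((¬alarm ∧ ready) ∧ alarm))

No satisfying assignment exists.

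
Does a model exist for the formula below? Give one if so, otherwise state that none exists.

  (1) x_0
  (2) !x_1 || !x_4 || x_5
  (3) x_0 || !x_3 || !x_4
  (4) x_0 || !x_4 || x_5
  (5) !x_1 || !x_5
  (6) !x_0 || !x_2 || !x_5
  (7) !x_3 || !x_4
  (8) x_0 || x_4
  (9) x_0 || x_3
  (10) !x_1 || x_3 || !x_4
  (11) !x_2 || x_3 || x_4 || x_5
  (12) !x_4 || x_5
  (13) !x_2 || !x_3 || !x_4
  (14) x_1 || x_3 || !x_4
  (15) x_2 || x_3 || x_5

x_0=T, x_1=F, x_2=F, x_3=T, x_4=F, x_5=T

Unit clause (x_0) forces x_0 = True.
Set x_1 = False.
Set x_2 = False.
Set x_3 = True.
  then (!x_3 || !x_4) forces x_4 = False.
Set x_5 = True.
All clauses satisfied.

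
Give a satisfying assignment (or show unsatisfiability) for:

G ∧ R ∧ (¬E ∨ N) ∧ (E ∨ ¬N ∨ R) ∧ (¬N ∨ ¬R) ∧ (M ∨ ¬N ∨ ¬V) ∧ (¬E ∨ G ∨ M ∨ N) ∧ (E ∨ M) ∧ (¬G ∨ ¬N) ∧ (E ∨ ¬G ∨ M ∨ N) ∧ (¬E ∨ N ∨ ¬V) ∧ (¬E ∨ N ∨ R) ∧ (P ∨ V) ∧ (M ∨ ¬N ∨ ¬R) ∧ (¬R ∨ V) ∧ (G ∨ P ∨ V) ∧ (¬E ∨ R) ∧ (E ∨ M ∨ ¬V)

Unit clause (G) forces G = True.
Unit clause (R) forces R = True.
In (¬N ∨ ¬R) only ¬N is left, so N = False.
In (¬R ∨ V) only V is left, so V = True.
In (¬E ∨ N) only ¬E is left, so E = False.
In (E ∨ M) only M is left, so M = True.
Set P = True.
All clauses satisfied.

E = False, R = True, P = True, G = True, N = False, M = True, V = True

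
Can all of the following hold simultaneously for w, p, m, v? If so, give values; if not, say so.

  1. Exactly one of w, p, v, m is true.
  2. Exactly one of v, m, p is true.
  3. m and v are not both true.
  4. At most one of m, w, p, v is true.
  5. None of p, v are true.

w=F, p=F, m=T, v=F

  (1) {w, p, v, m}: 1 true — exactly one ✓
  (2) {v, m, p}: 1 true — exactly one ✓
  (3) m=T, v=F — not both ✓
  (4) {m, w, p, v}: 1 true — at most one ✓
  (5) {p, v}: 0 true — none ✓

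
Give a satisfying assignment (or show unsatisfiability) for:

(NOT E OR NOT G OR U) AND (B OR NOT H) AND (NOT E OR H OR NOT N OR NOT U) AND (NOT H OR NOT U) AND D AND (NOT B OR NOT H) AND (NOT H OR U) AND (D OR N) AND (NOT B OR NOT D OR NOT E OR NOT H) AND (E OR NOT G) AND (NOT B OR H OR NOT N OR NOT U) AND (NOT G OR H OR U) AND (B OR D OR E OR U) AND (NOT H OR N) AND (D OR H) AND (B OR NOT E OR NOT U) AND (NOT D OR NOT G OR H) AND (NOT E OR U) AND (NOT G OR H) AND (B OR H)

E = False, G = False, D = True, H = False, N = True, U = False, B = True

Unit clause (D) forces D = True.
Set E = False.
  then (E OR NOT G) forces G = False.
Set H = False.
  then (B OR H) forces B = True.
Set N = True.
  then (NOT B OR H OR NOT N OR NOT U) forces U = False.
All clauses satisfied.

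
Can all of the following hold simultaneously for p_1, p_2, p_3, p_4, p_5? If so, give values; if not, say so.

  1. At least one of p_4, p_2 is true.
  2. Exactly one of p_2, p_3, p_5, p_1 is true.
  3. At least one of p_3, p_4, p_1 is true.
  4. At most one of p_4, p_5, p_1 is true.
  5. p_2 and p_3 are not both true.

p_1: False, p_2: False, p_3: True, p_4: True, p_5: False

  (1) {p_4, p_2}: 1 true — at least one ✓
  (2) {p_2, p_3, p_5, p_1}: 1 true — exactly one ✓
  (3) {p_3, p_4, p_1}: 2 true — at least one ✓
  (4) {p_4, p_5, p_1}: 1 true — at most one ✓
  (5) p_2=F, p_3=T — not both ✓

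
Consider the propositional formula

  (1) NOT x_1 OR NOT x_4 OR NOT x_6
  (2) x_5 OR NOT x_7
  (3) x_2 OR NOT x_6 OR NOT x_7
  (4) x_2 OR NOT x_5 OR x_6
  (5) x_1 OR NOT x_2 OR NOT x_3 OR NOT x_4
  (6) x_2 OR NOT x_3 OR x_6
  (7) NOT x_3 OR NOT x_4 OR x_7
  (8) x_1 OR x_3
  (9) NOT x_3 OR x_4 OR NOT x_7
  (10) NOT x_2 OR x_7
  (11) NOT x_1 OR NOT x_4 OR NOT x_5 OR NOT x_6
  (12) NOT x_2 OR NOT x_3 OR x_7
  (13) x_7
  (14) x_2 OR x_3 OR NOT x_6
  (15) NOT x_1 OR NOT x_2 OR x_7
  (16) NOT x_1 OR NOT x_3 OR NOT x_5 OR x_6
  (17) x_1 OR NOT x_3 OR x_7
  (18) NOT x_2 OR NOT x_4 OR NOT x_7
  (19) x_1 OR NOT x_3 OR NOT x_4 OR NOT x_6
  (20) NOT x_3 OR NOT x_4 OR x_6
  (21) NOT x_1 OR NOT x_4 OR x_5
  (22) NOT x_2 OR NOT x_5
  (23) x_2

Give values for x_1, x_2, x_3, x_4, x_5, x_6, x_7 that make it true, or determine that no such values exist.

Case x_2 = True:
  (NOT x_2 OR x_7) forces x_7 = True.
  (x_5 OR NOT x_7) forces x_5 = True.
  Clause (NOT x_2 OR NOT x_5) is falsified — contradiction.
Case x_2 = False:
  Clause (x_2) is falsified — contradiction.
Both cases fail, so the formula is unsatisfiable.

No satisfying assignment exists.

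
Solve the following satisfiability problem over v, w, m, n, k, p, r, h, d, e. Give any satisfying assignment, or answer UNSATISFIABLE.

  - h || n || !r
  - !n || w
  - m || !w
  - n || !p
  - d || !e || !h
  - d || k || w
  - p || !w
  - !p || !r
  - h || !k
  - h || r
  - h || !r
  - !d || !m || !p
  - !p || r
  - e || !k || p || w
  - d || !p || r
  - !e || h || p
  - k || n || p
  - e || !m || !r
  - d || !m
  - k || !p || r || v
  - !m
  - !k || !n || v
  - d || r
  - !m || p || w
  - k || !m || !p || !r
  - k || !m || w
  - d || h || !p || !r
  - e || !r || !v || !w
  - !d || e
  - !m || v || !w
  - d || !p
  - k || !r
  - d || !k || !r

v: True, w: False, m: False, n: False, k: True, p: False, r: True, h: True, d: True, e: True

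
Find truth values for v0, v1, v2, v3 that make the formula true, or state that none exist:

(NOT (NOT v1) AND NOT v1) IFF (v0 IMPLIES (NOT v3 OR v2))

v0 = True, v1 = True, v2 = False, v3 = True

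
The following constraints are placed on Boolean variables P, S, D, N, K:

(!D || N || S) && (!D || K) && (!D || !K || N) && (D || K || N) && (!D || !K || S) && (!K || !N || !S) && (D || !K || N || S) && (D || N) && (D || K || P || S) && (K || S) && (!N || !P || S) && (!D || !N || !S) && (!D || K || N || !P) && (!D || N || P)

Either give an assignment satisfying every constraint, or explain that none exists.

Set P = True.
Try S = False:
  (K || S) forces K = True.
  (!D || !K || S) forces D = False.
  (D || !K || N || S) forces N = True.
  clause (!N || !P || S) is falsified — backtrack.
So S = True.
Set D = False.
  then (D || N) forces N = True.
  then (!K || !N || !S) forces K = False.
All clauses satisfied.

P: True; S: True; D: False; N: True; K: False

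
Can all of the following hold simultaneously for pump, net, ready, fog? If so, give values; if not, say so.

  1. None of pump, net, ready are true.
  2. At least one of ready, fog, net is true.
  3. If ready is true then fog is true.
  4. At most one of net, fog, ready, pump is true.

pump = False, net = False, ready = False, fog = True

  (1) {pump, net, ready}: 0 true — none ✓
  (2) {ready, fog, net}: 1 true — at least one ✓
  (3) ready=F ⇒ fog: vacuous ✓
  (4) {net, fog, ready, pump}: 1 true — at most one ✓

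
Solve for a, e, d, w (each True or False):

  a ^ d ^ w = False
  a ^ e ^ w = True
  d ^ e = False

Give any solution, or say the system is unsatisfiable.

Adding constraints 1, 2, 3 mod 2: every variable appears an even number of times on the left, so the left side is 0.
But the right sides sum to 1 (mod 2). 0 ≠ 1 — the system is inconsistent.

No satisfying assignment exists.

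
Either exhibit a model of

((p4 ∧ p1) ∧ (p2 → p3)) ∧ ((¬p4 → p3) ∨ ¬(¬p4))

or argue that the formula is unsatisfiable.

p1 = True, p2 = False, p3 = False, p4 = True

  (p4 ∧ p1) ∧ (p2 → p3) = True
    p4 ∧ p1 = True
    p2 → p3 = True
  (¬p4 → p3) ∨ ¬(¬p4) = True
    ¬p4 → p3 = True
      ¬p4 = False
    ¬(¬p4) = True
      ¬p4 = False
Both conjuncts True, so the formula holds.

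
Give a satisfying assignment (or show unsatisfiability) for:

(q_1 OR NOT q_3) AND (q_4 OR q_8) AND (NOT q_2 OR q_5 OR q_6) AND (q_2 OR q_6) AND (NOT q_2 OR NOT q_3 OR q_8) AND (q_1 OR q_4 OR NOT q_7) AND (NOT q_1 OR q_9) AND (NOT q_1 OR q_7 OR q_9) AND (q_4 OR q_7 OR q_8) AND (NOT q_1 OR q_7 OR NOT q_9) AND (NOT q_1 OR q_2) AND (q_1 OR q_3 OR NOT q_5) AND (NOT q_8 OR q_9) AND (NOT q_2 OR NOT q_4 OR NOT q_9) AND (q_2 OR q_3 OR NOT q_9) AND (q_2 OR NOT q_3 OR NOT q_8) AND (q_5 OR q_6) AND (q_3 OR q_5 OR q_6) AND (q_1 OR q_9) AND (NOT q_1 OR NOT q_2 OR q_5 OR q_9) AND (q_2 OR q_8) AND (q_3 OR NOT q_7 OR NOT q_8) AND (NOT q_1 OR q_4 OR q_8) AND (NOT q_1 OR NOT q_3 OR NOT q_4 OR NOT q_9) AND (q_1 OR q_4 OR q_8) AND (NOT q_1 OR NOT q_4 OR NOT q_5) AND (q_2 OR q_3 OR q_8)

Set q_1 = True.
  then (NOT q_1 OR q_9) forces q_9 = True.
  then (NOT q_1 OR q_7 OR NOT q_9) forces q_7 = True.
  then (NOT q_1 OR q_2) forces q_2 = True.
  then (NOT q_2 OR NOT q_4 OR NOT q_9) forces q_4 = False.
  then (NOT q_1 OR q_4 OR q_8) forces q_8 = True.
  then (q_3 OR NOT q_7 OR NOT q_8) forces q_3 = True.
Set q_5 = False.
  then (NOT q_2 OR q_5 OR q_6) forces q_6 = True.
All clauses satisfied.

q_1=T, q_2=T, q_3=T, q_4=F, q_5=F, q_6=T, q_7=T, q_8=T, q_9=T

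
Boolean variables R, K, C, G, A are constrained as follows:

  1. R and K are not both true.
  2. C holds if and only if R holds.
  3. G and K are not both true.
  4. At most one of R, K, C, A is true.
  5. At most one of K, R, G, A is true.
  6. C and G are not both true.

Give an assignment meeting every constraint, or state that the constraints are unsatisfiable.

R = False; K = False; C = False; G = False; A = True

  (1) R=F, K=F — not both ✓
  (2) C=F, R=F — same ✓
  (3) G=F, K=F — not both ✓
  (4) {R, K, C, A}: 1 true — at most one ✓
  (5) {K, R, G, A}: 1 true — at most one ✓
  (6) C=F, G=F — not both ✓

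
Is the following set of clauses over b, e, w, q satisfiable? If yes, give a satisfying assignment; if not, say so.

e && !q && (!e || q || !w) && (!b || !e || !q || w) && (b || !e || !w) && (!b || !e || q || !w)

b: False, e: True, w: False, q: False

Unit clause (e) forces e = True.
Unit clause (!q) forces q = False.
In (!e || q || !w) only !w is left, so w = False.
Set b = False.
Check each clause:
  (e): e holds.
  (!q): !q holds.
  (!e || q || !w): !w holds.
  (!b || !e || !q || w): !b holds.
  (b || !e || !w): !w holds.
  (!b || !e || q || !w): !b holds.
All clauses satisfied.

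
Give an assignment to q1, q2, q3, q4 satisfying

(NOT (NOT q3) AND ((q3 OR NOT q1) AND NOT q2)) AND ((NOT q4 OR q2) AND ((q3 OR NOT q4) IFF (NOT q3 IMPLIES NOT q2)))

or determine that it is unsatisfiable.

q1 = False; q2 = False; q3 = True; q4 = False

  NOT (NOT q3) AND ((q3 OR NOT q1) AND NOT q2) = True
    NOT (NOT q3) = True
      NOT q3 = False
    (q3 OR NOT q1) AND NOT q2 = True
      q3 OR NOT q1 = True
        NOT q1 = True
      NOT q2 = True
  (NOT q4 OR q2) AND ((q3 OR NOT q4) IFF (NOT q3 IMPLIES NOT q2)) = True
    NOT q4 OR q2 = True
      NOT q4 = True
    (q3 OR NOT q4) IFF (NOT q3 IMPLIES NOT q2) = True
      q3 OR NOT q4 = True
        NOT q4 = True
      NOT q3 IMPLIES NOT q2 = True
        NOT q3 = False
        NOT q2 = True
Both conjuncts True, so the formula holds.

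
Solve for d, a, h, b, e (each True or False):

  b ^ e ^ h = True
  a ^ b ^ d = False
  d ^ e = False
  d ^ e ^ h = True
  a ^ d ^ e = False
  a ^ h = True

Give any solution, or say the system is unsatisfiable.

d = True; a = False; h = True; b = True; e = True

b ^ e ^ h = T ^ T ^ T = True ✓
a ^ b ^ d = F ^ T ^ T = False ✓
d ^ e = T ^ T = False ✓
d ^ e ^ h = T ^ T ^ T = True ✓
a ^ d ^ e = F ^ T ^ T = False ✓
a ^ h = F ^ T = True ✓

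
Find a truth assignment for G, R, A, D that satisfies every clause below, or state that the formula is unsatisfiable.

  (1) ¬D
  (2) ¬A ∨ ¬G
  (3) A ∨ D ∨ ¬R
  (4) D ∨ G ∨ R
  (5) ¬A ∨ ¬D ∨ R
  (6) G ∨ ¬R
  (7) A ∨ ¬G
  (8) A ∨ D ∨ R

UNSATISFIABLE

Case G = True:
  (¬D) forces D = False.
  (¬A ∨ ¬G) forces A = False.
  Clause (A ∨ ¬G) is falsified — contradiction.
Case G = False:
  (¬D) forces D = False.
  (D ∨ G ∨ R) forces R = True.
  Clause (G ∨ ¬R) is falsified — contradiction.
Both cases fail, so the formula is unsatisfiable.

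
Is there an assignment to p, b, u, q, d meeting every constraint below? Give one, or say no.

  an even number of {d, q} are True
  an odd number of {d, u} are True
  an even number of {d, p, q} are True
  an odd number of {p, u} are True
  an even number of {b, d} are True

p = False, b = False, u = True, q = False, d = False

{d, q}: 0 true → even ✓
{d, u}: 1 true → odd ✓
{d, p, q}: 0 true → even ✓
{p, u}: 1 true → odd ✓
{b, d}: 0 true → even ✓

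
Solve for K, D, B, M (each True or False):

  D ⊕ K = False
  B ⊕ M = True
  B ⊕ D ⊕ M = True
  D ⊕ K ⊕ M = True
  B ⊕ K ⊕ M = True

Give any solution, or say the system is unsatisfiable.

K = False, D = False, B = False, M = True

D ⊕ K = F ⊕ F = False ✓
B ⊕ M = F ⊕ T = True ✓
B ⊕ D ⊕ M = F ⊕ F ⊕ T = True ✓
D ⊕ K ⊕ M = F ⊕ F ⊕ T = True ✓
B ⊕ K ⊕ M = F ⊕ F ⊕ T = True ✓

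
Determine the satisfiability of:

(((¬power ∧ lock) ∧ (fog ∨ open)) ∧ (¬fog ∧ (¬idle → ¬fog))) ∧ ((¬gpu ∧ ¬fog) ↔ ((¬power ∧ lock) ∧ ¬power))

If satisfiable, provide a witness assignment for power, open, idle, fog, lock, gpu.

power=F, open=T, idle=F, fog=F, lock=T, gpu=F

  ((¬power ∧ lock) ∧ (fog ∨ open)) ∧ (¬fog ∧ (¬idle → ¬fog)) = True
    (¬power ∧ lock) ∧ (fog ∨ open) = True
      ¬power ∧ lock = True
        ¬power = True
      fog ∨ open = True
    ¬fog ∧ (¬idle → ¬fog) = True
      ¬fog = True
      ¬idle → ¬fog = True
        ¬idle = True
        ¬fog = True
  (¬gpu ∧ ¬fog) ↔ ((¬power ∧ lock) ∧ ¬power) = True
    ¬gpu ∧ ¬fog = True
      ¬gpu = True
      ¬fog = True
    (¬power ∧ lock) ∧ ¬power = True
      ¬power ∧ lock = True
        ¬power = True
      ¬power = True
Both conjuncts True, so the formula holds.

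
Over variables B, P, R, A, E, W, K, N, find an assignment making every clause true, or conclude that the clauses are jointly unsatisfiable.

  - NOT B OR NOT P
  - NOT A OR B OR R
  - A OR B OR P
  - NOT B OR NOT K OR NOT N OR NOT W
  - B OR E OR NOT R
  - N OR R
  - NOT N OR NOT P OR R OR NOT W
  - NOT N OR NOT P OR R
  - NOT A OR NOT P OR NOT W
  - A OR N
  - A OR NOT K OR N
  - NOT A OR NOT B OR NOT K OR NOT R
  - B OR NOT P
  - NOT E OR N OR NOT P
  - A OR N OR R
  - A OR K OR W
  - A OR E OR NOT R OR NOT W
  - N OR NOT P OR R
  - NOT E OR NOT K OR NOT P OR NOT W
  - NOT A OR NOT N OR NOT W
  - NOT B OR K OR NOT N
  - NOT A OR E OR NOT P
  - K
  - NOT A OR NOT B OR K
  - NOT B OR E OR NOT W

B = True, P = False, R = False, A = False, E = False, W = False, K = True, N = True

Unit clause (K) forces K = True.
Set B = True.
  then (NOT B OR NOT P) forces P = False.
Set R = False.
  then (N OR R) forces N = True.
  then (NOT B OR NOT K OR NOT N OR NOT W) forces W = False.
Set A = False.
Set E = False.
All clauses satisfied.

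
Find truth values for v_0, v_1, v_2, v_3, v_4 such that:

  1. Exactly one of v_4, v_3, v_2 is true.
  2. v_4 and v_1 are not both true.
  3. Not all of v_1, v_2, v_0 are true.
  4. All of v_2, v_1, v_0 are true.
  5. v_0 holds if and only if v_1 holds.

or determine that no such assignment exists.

Unsatisfiable — no assignment works.

Case v_0 = True:
  (4) forces v_2 = True.
  (1) with v_2=T forces v_4 = False.
  (1) with v_2=T forces v_3 = False.
  (3) with v_2=T, v_0=T forces v_1 = False.
  Constraint (4) is violated (v_1=F) — contradiction.
Case v_0 = False:
  Constraint (4) is violated (v_0=F) — contradiction.
Both cases fail — unsatisfiable.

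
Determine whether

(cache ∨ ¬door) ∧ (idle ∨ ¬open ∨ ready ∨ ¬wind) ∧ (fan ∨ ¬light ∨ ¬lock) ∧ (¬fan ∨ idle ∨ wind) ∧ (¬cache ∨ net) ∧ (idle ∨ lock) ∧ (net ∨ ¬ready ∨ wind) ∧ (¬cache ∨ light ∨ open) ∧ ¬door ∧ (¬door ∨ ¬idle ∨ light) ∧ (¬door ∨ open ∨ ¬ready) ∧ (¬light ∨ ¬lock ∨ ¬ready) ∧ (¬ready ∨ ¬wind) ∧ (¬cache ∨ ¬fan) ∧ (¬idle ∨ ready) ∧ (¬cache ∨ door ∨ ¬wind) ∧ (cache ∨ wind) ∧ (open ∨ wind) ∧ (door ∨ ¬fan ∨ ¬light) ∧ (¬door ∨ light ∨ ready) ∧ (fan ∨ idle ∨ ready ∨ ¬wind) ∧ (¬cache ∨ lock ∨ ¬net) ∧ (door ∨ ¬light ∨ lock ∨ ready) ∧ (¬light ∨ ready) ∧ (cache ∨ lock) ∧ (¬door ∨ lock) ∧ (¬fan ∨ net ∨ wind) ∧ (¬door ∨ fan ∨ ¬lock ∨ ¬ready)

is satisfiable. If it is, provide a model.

ready = True; door = False; net = True; light = False; open = True; fan = False; cache = True; lock = True; idle = False; wind = False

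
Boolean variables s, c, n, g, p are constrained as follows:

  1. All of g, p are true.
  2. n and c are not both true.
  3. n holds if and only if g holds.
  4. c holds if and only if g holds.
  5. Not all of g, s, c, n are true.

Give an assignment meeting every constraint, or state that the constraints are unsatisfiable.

Case g = True:
  (1) forces p = True.
  (3) with g=T forces n = True.
  (2) with n=T forces c = False.
  Constraint (4) is violated (c=F, g=T) — contradiction.
Case g = False:
  Constraint (1) is violated (g=F) — contradiction.
Both cases fail — unsatisfiable.

No satisfying assignment exists.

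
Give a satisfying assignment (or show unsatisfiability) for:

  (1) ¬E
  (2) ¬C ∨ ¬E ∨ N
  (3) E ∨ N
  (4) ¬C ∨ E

E = False, N = True, C = False

Unit clause (¬E) forces E = False.
In (E ∨ N) only N is left, so N = True.
In (¬C ∨ E) only ¬C is left, so C = False.
Check each clause:
  (¬E): ¬E holds.
  (¬C ∨ ¬E ∨ N): ¬C holds.
  (E ∨ N): N holds.
  (¬C ∨ E): ¬C holds.
All clauses satisfied.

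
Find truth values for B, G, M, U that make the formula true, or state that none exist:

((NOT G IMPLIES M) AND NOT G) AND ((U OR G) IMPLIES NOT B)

B = True; G = False; M = True; U = False

  (NOT G IMPLIES M) AND NOT G = True
    NOT G IMPLIES M = True
      NOT G = True
    NOT G = True
  (U OR G) IMPLIES NOT B = True
    U OR G = False
    NOT B = False
Both conjuncts True, so the formula holds.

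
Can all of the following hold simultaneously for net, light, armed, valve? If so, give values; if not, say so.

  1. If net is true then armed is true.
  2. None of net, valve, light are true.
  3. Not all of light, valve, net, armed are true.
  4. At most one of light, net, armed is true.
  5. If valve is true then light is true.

net = False, light = False, armed = True, valve = False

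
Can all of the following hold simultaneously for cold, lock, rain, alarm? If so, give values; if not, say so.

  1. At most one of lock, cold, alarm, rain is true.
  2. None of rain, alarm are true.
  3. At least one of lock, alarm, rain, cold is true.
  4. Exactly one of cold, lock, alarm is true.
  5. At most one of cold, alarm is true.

cold = True, lock = False, rain = False, alarm = False

  (1) {lock, cold, alarm, rain}: 1 true — at most one ✓
  (2) {rain, alarm}: 0 true — none ✓
  (3) {lock, alarm, rain, cold}: 1 true — at least one ✓
  (4) {cold, lock, alarm}: 1 true — exactly one ✓
  (5) {cold, alarm}: 1 true — at most one ✓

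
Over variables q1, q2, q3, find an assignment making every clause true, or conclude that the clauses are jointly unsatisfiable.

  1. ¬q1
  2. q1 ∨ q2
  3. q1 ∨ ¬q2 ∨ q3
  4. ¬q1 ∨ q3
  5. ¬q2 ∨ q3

Unit clause (¬q1) forces q1 = False.
In (q1 ∨ q2) only q2 is left, so q2 = True.
In (q1 ∨ ¬q2 ∨ q3) only q3 is left, so q3 = True.
All clauses satisfied.

q1=F, q2=T, q3=T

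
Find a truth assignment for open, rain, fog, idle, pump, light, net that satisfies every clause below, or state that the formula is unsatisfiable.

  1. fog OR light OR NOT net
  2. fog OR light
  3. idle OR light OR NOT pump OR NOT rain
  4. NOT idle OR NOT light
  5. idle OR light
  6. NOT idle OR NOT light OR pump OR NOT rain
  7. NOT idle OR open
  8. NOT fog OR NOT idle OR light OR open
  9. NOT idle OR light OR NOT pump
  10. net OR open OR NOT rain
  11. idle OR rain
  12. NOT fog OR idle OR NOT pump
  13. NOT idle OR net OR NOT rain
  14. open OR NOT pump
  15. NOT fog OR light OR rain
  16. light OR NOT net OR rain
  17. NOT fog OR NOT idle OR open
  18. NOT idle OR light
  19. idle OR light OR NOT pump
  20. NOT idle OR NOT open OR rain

open = True; rain = True; fog = True; idle = False; pump = False; light = True; net = True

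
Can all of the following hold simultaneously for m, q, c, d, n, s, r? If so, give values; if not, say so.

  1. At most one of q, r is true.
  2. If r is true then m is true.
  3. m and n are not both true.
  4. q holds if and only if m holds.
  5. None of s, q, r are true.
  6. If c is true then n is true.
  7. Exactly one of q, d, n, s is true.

m=F, q=F, c=T, d=F, n=T, s=F, r=F

  (1) {q, r}: 0 true — at most one ✓
  (2) r=F ⇒ m: vacuous ✓
  (3) m=F, n=T — not both ✓
  (4) q=F, m=F — same ✓
  (5) {s, q, r}: 0 true — none ✓
  (6) c=T ⇒ n: T ✓
  (7) {q, d, n, s}: 1 true — exactly one ✓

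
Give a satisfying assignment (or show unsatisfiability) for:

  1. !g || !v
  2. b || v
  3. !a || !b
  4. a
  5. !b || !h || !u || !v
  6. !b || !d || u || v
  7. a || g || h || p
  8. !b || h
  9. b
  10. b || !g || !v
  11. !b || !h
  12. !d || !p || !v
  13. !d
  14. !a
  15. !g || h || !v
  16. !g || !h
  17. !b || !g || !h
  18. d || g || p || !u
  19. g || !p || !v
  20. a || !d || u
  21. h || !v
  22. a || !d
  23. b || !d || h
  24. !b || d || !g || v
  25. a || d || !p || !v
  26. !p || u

Unsatisfiable — no assignment works.

Case a = True:
  Clause (!a) is falsified — contradiction.
Case a = False:
  Clause (a) is falsified — contradiction.
Both cases fail, so the formula is unsatisfiable.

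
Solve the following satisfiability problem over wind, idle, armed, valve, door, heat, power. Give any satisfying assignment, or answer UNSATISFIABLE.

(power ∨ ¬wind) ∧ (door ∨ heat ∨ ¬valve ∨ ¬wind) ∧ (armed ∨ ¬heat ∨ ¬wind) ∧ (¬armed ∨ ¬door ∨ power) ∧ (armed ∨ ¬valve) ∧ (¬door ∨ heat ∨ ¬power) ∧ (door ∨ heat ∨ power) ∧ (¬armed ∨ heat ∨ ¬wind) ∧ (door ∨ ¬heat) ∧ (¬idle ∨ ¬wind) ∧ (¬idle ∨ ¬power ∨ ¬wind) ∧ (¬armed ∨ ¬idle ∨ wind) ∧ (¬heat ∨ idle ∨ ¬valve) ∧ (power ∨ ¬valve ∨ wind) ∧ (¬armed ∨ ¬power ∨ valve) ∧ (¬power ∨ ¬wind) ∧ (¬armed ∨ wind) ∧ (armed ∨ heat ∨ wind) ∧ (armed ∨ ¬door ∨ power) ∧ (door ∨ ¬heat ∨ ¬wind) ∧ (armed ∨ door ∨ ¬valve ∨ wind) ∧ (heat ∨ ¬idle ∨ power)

Try wind = True:
  (power ∨ ¬wind) forces power = True.
  clause (¬power ∨ ¬wind) is falsified — backtrack.
So wind = False.
  then (¬armed ∨ wind) forces armed = False.
  then (armed ∨ heat ∨ wind) forces heat = True.
  then (armed ∨ ¬valve) forces valve = False.
  then (door ∨ ¬heat) forces door = True.
  then (armed ∨ ¬door ∨ power) forces power = True.
Set idle = False.
All clauses satisfied.

wind = False, idle = False, armed = False, valve = False, door = True, heat = True, power = True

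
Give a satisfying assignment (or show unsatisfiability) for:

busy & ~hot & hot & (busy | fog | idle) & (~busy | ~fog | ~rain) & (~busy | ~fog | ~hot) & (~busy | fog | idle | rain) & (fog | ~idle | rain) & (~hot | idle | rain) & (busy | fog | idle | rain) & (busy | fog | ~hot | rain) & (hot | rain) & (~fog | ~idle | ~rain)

Case hot = True:
  Clause (~hot) is falsified — contradiction.
Case hot = False:
  Clause (hot) is falsified — contradiction.
Both cases fail, so the formula is unsatisfiable.

Unsatisfiable — no assignment works.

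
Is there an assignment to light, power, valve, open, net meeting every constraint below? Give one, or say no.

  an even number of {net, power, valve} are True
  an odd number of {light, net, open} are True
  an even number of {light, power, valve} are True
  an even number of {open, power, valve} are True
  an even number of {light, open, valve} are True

light=T, power=T, valve=F, open=T, net=T

{net, power, valve}: 2 true → even ✓
{light, net, open}: 3 true → odd ✓
{light, power, valve}: 2 true → even ✓
{open, power, valve}: 2 true → even ✓
{light, open, valve}: 2 true → even ✓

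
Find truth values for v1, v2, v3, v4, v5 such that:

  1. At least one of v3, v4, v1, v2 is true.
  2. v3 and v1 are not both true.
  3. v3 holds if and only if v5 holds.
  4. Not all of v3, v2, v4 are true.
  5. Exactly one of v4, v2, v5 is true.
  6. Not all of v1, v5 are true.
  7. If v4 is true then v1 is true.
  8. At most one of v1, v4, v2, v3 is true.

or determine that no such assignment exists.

v1 = False, v2 = True, v3 = False, v4 = False, v5 = False

  (1) {v3, v4, v1, v2}: 1 true — at least one ✓
  (2) v3=F, v1=F — not both ✓
  (3) v3=F, v5=F — same ✓
  (4) {v3, v2, v4}: 1/3 true — not all ✓
  (5) {v4, v2, v5}: 1 true — exactly one ✓
  (6) {v1, v5}: 0/2 true — not all ✓
  (7) v4=F ⇒ v1: vacuous ✓
  (8) {v1, v4, v2, v3}: 1 true — at most one ✓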